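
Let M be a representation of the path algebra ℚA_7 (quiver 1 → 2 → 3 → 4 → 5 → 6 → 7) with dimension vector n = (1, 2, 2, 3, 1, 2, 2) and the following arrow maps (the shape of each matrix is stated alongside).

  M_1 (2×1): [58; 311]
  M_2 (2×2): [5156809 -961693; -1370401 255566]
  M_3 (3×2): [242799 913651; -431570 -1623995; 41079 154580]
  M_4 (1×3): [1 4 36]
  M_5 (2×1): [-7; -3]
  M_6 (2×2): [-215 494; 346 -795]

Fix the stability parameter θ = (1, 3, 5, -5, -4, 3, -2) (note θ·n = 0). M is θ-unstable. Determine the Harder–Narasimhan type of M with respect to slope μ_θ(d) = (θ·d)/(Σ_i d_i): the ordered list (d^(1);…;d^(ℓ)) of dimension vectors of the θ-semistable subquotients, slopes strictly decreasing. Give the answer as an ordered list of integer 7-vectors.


Barcode: M ≅ I[1,7], I[2,4], I[4,4], I[6,7]. HN layers by μ_θ (4 steps, strictly decreasing):
  μ^(1)=1; μ^(2)=1/2; μ^(3)=0; μ^(4)=-5

((0, 1, 1, 1, 0, 0, 0); (0, 0, 0, 0, 0, 2, 2); (1, 1, 1, 1, 1, 0, 0); (0, 0, 0, 1, 0, 0, 0))


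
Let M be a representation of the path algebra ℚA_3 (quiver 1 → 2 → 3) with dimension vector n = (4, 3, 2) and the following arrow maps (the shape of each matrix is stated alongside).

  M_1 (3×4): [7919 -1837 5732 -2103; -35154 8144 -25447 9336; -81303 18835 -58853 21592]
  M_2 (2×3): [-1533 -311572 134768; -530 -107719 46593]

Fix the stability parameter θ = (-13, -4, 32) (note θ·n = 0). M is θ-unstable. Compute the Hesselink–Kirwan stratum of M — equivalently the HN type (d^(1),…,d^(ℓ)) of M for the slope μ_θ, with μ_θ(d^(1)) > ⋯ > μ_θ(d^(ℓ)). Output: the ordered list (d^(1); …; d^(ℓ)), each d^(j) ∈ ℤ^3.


Barcode: M ≅ I[1,1], I[1,2], I[1,3]^2. HN layers by μ_θ (3 steps, strictly decreasing):
  μ^(1)=32; μ^(2)=-4; μ^(3)=-13

((0, 0, 2); (0, 3, 0); (4, 0, 0))


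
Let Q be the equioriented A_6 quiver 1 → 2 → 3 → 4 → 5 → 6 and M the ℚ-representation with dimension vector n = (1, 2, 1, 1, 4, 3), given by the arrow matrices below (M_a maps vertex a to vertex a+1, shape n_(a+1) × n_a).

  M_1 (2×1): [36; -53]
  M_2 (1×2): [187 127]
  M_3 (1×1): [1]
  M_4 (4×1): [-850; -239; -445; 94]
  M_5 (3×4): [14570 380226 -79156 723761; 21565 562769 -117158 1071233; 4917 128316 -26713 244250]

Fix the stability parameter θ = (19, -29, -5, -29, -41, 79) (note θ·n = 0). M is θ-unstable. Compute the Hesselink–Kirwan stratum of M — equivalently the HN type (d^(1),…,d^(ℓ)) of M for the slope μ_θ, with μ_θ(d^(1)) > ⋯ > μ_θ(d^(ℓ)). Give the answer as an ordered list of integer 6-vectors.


Via rank(M_{q-1}∘⋯∘M_p): M ≅ I[1,6], I[2,2], I[5,5], I[5,6]^2.
μ_θ-semistable layers: μ^(1)=79; μ^(2)=-17; μ^(3)=-29; μ^(4)=-41

((0, 0, 0, 0, 0, 3); (1, 1, 1, 1, 1, 0); (0, 1, 0, 0, 0, 0); (0, 0, 0, 0, 3, 0))


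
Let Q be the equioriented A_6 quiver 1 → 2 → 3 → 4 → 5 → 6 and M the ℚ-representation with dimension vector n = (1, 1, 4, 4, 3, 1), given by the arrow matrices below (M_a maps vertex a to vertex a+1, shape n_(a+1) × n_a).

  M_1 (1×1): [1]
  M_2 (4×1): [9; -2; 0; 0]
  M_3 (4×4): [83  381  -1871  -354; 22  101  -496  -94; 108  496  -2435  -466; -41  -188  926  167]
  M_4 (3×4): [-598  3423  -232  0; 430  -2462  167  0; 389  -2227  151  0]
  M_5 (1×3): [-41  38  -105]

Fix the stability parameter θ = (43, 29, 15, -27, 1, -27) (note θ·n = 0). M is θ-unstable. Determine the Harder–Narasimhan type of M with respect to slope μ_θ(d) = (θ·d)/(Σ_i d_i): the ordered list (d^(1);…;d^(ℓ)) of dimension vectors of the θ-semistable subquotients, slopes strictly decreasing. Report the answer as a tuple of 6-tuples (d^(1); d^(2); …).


Interval decomposition of M: I[1,6], I[3,4], I[3,5]^2.
HN type (ℓ=3): μ^(1)=17/3; μ^(2)=1; μ^(3)=-6

((1, 1, 1, 1, 1, 1); (0, 0, 0, 0, 2, 0); (0, 0, 3, 3, 0, 0))


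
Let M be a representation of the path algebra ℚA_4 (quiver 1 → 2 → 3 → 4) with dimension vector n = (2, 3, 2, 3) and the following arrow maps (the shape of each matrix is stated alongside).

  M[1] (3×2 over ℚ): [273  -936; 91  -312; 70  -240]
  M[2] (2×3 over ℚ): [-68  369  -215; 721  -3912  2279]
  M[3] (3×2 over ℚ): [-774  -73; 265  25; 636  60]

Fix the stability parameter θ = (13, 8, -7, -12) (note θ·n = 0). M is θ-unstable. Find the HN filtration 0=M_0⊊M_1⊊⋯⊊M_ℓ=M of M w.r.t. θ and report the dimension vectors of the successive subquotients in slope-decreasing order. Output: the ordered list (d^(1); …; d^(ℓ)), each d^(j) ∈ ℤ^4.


Interval decomposition of M: I[1,1], I[1,4], I[2,2], I[2,4], I[4,4].
HN type (ℓ=5): μ^(1)=13; μ^(2)=8; μ^(3)=1/2; μ^(4)=-11/3; μ^(5)=-12

((1, 0, 0, 0); (0, 1, 0, 0); (1, 1, 1, 1); (0, 1, 1, 1); (0, 0, 0, 1))


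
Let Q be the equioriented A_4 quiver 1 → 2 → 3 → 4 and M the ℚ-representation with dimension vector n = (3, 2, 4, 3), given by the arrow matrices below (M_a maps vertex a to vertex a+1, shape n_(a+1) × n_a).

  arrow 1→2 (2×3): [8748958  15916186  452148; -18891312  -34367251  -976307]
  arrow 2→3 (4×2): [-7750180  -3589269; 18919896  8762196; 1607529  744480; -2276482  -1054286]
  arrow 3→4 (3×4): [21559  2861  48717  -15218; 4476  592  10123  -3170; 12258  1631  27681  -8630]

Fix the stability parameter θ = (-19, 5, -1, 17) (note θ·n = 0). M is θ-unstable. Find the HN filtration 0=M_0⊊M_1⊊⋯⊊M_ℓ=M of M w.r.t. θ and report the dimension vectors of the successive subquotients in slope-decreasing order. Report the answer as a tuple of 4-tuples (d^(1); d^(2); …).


Via rank(M_{q-1}∘⋯∘M_p): M ≅ I[1,1], I[1,4]^2, I[3,3], I[3,4].
μ_θ-semistable layers: μ^(1)=17; μ^(2)=2; μ^(3)=-1; μ^(4)=-19

((0, 0, 0, 3); (0, 2, 2, 0); (0, 0, 2, 0); (3, 0, 0, 0))


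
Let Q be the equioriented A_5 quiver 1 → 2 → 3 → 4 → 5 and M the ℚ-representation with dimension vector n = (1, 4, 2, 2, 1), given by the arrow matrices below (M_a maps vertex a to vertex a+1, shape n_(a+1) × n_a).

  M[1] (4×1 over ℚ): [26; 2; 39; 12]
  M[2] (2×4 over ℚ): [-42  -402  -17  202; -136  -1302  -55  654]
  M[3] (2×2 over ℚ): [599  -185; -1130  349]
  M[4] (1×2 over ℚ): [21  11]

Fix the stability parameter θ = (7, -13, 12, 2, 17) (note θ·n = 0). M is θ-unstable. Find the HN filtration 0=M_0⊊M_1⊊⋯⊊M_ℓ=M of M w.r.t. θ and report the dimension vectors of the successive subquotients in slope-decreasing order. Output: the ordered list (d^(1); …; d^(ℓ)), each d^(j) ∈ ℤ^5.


Via rank(M_{q-1}∘⋯∘M_p): M ≅ I[1,5], I[2,2]^2, I[2,4].
μ_θ-semistable layers: μ^(1)=17; μ^(2)=7; μ^(3)=-3; μ^(4)=-13

((0, 0, 0, 0, 1); (0, 0, 2, 2, 0); (1, 1, 0, 0, 0); (0, 3, 0, 0, 0))


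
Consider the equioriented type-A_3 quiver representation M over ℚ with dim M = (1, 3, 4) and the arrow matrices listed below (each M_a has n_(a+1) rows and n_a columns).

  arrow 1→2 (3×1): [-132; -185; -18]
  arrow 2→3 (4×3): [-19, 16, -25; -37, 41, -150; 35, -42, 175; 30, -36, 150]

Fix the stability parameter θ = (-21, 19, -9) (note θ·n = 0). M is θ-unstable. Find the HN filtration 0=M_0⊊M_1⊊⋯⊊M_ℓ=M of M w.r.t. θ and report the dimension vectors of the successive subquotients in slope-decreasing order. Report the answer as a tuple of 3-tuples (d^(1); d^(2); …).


Barcode: M ≅ I[1,3], I[2,2], I[2,3], I[3,3]^2. HN layers by μ_θ (4 steps, strictly decreasing):
  μ^(1)=19; μ^(2)=5; μ^(3)=-9; μ^(4)=-21

((0, 1, 0); (0, 2, 2); (0, 0, 2); (1, 0, 0))


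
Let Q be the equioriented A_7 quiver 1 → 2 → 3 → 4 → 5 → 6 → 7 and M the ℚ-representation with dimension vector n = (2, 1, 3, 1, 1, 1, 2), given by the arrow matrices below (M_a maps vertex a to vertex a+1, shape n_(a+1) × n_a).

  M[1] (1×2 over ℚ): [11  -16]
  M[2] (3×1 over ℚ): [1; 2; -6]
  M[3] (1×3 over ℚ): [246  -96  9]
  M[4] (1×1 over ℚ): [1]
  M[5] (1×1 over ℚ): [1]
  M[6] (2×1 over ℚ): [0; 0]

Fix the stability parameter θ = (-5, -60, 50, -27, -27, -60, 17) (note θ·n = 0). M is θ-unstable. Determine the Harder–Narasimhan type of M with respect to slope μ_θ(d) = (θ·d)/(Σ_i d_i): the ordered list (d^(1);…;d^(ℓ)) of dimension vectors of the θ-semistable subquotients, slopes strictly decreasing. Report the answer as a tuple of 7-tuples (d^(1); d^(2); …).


Barcode: M ≅ I[1,1], I[1,3], I[3,3], I[3,6], I[7,7]^2. HN layers by μ_θ (5 steps, strictly decreasing):
  μ^(1)=50; μ^(2)=17; μ^(3)=-5; μ^(4)=-16; μ^(5)=-65/2

((0, 0, 2, 0, 0, 0, 0); (0, 0, 0, 0, 0, 0, 2); (1, 0, 0, 0, 0, 0, 0); (0, 0, 1, 1, 1, 1, 0); (1, 1, 0, 0, 0, 0, 0))


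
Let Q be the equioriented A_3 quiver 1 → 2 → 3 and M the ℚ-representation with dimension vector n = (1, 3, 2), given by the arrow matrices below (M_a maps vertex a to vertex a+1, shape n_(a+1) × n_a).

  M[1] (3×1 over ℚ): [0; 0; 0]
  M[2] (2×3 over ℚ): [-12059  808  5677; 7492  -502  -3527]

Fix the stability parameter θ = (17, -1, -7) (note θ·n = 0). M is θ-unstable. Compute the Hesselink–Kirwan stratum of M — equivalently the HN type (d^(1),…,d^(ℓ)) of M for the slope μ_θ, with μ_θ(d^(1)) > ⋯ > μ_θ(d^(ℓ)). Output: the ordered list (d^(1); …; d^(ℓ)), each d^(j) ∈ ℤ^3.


Barcode: M ≅ I[1,1], I[2,2], I[2,3]^2. HN layers by μ_θ (3 steps, strictly decreasing):
  μ^(1)=17; μ^(2)=-1; μ^(3)=-4

((1, 0, 0); (0, 1, 0); (0, 2, 2))


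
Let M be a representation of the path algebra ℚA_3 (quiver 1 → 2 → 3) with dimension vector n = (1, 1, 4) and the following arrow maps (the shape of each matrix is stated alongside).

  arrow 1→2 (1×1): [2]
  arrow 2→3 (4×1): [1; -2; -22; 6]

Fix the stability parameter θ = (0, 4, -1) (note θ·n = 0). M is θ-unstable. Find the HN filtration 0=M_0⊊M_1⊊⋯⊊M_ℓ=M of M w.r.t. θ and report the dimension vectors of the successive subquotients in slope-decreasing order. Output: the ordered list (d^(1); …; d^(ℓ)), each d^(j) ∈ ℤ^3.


Barcode: M ≅ I[1,3], I[3,3]^3. HN layers by μ_θ (3 steps, strictly decreasing):
  μ^(1)=3/2; μ^(2)=0; μ^(3)=-1

((0, 1, 1); (1, 0, 0); (0, 0, 3))


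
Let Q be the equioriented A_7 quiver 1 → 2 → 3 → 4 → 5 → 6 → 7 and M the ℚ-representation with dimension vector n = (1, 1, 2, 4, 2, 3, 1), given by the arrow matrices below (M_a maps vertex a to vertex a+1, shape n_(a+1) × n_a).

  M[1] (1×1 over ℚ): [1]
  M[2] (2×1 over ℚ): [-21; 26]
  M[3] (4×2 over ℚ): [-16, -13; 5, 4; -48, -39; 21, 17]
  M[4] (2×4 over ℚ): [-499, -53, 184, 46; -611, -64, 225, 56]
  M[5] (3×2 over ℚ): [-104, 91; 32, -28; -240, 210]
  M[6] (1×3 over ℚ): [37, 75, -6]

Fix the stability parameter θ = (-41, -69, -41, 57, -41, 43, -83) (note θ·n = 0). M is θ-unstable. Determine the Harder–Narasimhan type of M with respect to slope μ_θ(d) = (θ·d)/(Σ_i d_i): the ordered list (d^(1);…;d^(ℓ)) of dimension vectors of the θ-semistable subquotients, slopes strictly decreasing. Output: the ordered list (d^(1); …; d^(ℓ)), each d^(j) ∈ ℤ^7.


Via rank(M_{q-1}∘⋯∘M_p): M ≅ I[1,5], I[3,4], I[4,4], I[4,7], I[6,6]^2.
μ_θ-semistable layers: μ^(1)=57; μ^(2)=43; μ^(3)=8; μ^(4)=-6; μ^(5)=-41; μ^(6)=-55

((0, 0, 0, 2, 0, 0, 0); (0, 0, 0, 0, 0, 2, 0); (0, 0, 0, 1, 1, 0, 0); (0, 0, 0, 1, 1, 1, 1); (0, 0, 2, 0, 0, 0, 0); (1, 1, 0, 0, 0, 0, 0))


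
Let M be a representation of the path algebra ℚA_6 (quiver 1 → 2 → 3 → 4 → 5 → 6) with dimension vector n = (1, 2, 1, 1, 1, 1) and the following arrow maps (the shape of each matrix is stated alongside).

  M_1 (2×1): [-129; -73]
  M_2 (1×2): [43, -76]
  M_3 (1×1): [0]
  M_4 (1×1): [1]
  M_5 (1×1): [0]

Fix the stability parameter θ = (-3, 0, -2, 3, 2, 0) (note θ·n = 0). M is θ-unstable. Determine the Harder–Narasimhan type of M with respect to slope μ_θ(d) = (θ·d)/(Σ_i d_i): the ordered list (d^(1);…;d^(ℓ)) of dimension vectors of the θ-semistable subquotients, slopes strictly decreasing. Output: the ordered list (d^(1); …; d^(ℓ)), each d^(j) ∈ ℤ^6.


Barcode: M ≅ I[1,3], I[2,2], I[4,5], I[6,6]. HN layers by μ_θ (4 steps, strictly decreasing):
  μ^(1)=5/2; μ^(2)=0; μ^(3)=-1; μ^(4)=-3

((0, 0, 0, 1, 1, 0); (0, 1, 0, 0, 0, 1); (0, 1, 1, 0, 0, 0); (1, 0, 0, 0, 0, 0))


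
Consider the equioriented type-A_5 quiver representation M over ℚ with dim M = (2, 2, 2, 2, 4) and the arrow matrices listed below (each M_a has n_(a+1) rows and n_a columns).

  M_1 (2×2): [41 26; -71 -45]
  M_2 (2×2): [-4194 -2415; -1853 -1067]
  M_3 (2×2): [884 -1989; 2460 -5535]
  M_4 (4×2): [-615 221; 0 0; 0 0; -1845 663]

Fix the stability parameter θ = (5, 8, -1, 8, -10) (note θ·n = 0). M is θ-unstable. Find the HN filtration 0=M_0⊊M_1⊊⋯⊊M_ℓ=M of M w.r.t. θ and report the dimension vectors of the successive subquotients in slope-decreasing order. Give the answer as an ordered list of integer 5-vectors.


Via rank(M_{q-1}∘⋯∘M_p): M ≅ I[1,3], I[1,4], I[4,5], I[5,5]^3.
μ_θ-semistable layers: μ^(1)=8; μ^(2)=4; μ^(3)=-1; μ^(4)=-10

((0, 0, 0, 1, 0); (2, 2, 2, 0, 0); (0, 0, 0, 1, 1); (0, 0, 0, 0, 3))


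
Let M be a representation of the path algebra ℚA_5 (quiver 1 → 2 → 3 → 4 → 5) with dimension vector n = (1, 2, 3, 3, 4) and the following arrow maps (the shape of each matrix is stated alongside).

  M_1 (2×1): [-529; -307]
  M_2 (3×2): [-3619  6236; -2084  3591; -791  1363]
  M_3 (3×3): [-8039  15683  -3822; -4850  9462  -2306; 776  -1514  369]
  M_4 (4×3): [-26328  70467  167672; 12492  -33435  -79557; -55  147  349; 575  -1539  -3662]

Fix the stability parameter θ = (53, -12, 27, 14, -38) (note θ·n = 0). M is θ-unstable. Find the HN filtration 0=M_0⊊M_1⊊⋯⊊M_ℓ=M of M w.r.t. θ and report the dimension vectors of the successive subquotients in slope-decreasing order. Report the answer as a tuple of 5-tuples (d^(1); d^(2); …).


Via rank(M_{q-1}∘⋯∘M_p): M ≅ I[1,3], I[2,5], I[3,5], I[4,5], I[5,5].
μ_θ-semistable layers: μ^(1)=27; μ^(2)=41/2; μ^(3)=1; μ^(4)=-12; μ^(5)=-38

((0, 0, 1, 0, 0); (1, 1, 0, 0, 0); (0, 0, 2, 2, 2); (0, 1, 0, 1, 1); (0, 0, 0, 0, 1))


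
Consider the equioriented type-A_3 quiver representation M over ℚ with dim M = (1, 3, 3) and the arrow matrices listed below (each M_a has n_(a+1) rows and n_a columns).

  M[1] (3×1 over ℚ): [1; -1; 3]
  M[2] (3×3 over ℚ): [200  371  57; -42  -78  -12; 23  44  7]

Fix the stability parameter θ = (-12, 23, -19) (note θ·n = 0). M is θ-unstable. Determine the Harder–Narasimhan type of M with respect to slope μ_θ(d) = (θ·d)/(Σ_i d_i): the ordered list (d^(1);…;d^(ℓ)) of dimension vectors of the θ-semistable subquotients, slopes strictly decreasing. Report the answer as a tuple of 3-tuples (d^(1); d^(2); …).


Via rank(M_{q-1}∘⋯∘M_p): M ≅ I[1,2], I[2,3]^2, I[3,3].
μ_θ-semistable layers: μ^(1)=23; μ^(2)=2; μ^(3)=-12; μ^(4)=-19

((0, 1, 0); (0, 2, 2); (1, 0, 0); (0, 0, 1))


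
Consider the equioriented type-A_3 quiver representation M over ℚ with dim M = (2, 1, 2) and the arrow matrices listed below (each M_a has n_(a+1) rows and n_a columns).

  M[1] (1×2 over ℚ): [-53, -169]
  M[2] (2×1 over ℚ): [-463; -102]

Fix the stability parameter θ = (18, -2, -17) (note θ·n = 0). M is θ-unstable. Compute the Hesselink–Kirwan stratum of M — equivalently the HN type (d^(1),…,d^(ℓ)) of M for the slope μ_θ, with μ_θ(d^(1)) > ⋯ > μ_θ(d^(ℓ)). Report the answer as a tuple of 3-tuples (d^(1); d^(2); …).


Barcode: M ≅ I[1,1], I[1,3], I[3,3]. HN layers by μ_θ (3 steps, strictly decreasing):
  μ^(1)=18; μ^(2)=-1/3; μ^(3)=-17

((1, 0, 0); (1, 1, 1); (0, 0, 1))


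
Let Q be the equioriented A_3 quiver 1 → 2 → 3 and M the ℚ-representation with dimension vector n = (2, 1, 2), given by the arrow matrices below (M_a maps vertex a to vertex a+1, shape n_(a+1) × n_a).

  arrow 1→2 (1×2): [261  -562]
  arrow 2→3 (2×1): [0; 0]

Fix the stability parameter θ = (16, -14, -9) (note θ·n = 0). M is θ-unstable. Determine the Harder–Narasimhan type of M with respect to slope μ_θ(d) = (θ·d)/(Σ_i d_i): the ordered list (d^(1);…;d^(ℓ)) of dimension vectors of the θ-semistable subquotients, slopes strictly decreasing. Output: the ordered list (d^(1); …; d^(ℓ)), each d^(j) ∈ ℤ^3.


Interval decomposition of M: I[1,1], I[1,2], I[3,3]^2.
HN type (ℓ=3): μ^(1)=16; μ^(2)=1; μ^(3)=-9

((1, 0, 0); (1, 1, 0); (0, 0, 2))


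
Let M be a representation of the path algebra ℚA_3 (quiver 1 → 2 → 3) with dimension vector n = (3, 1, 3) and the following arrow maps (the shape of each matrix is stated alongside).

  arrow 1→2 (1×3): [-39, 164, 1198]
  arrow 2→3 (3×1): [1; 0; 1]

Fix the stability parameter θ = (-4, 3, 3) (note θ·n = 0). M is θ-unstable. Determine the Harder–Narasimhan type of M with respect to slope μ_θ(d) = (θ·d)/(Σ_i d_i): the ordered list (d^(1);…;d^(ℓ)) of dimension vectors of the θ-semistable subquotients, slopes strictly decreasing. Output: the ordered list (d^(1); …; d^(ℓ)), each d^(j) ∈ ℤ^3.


Via rank(M_{q-1}∘⋯∘M_p): M ≅ I[1,1]^2, I[1,3], I[3,3]^2.
μ_θ-semistable layers: μ^(1)=3; μ^(2)=-4

((0, 1, 3); (3, 0, 0))


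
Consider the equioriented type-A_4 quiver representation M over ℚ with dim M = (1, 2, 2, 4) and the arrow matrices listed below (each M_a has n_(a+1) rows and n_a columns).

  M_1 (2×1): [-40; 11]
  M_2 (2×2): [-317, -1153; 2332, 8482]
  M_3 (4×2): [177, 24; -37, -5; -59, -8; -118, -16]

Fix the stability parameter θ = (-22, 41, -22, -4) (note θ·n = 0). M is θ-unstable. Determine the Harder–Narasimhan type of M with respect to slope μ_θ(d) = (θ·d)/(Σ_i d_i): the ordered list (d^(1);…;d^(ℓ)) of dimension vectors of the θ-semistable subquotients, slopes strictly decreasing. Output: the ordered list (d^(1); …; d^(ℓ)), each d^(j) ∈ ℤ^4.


Barcode: M ≅ I[1,4], I[2,4], I[4,4]^2. HN layers by μ_θ (3 steps, strictly decreasing):
  μ^(1)=5; μ^(2)=-4; μ^(3)=-22

((0, 2, 2, 2); (0, 0, 0, 2); (1, 0, 0, 0))


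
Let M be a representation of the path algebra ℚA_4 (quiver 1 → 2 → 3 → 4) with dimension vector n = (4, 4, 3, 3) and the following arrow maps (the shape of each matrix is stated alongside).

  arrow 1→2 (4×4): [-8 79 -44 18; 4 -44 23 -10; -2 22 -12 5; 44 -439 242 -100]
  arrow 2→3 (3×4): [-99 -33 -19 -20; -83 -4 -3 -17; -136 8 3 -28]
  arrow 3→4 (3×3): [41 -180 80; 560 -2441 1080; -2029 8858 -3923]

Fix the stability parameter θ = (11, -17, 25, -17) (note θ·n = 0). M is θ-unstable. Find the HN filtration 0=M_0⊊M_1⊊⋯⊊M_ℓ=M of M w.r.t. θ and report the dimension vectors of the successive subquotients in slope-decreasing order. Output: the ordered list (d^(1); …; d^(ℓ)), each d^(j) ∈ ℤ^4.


Via rank(M_{q-1}∘⋯∘M_p): M ≅ I[1,1], I[1,2], I[1,4]^2, I[2,4].
μ_θ-semistable layers: μ^(1)=11; μ^(2)=4; μ^(3)=-3; μ^(4)=-17

((1, 0, 0, 0); (0, 0, 3, 3); (3, 3, 0, 0); (0, 1, 0, 0))


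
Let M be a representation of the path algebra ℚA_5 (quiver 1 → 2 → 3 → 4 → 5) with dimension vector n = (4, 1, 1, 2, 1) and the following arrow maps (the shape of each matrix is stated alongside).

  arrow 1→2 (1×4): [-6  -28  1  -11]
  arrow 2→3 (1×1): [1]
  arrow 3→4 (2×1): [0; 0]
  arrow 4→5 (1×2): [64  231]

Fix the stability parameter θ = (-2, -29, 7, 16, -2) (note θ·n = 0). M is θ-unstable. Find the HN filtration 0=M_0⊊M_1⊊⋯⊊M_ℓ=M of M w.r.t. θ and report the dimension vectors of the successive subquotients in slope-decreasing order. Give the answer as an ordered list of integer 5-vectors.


Interval decomposition of M: I[1,1]^3, I[1,3], I[4,4], I[4,5].
HN type (ℓ=4): μ^(1)=16; μ^(2)=7; μ^(3)=-2; μ^(4)=-31/2

((0, 0, 0, 1, 0); (0, 0, 1, 1, 1); (3, 0, 0, 0, 0); (1, 1, 0, 0, 0))


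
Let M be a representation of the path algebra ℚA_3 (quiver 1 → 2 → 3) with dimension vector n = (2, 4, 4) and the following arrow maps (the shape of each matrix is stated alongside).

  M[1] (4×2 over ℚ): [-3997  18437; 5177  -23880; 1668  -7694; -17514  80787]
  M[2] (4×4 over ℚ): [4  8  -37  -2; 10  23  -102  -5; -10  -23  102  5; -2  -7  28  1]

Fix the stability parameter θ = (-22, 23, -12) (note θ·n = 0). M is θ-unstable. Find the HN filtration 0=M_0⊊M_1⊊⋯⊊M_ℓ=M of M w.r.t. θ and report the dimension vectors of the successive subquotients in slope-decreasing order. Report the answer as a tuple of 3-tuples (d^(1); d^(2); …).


Interval decomposition of M: I[1,2], I[1,3], I[2,2], I[2,3], I[3,3]^2.
HN type (ℓ=4): μ^(1)=23; μ^(2)=11/2; μ^(3)=-12; μ^(4)=-22

((0, 2, 0); (0, 2, 2); (0, 0, 2); (2, 0, 0))


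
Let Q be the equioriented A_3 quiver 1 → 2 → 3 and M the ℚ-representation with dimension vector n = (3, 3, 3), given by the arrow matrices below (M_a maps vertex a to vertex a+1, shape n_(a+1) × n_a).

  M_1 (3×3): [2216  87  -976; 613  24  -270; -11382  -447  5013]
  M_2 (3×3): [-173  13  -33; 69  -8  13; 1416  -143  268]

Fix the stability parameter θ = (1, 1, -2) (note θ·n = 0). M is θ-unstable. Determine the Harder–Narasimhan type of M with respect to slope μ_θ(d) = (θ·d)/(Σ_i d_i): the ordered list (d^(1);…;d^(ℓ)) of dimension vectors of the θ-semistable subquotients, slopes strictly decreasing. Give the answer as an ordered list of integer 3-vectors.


Barcode: M ≅ I[1,2], I[1,3]^2, I[3,3]. HN layers by μ_θ (3 steps, strictly decreasing):
  μ^(1)=1; μ^(2)=0; μ^(3)=-2

((1, 1, 0); (2, 2, 2); (0, 0, 1))


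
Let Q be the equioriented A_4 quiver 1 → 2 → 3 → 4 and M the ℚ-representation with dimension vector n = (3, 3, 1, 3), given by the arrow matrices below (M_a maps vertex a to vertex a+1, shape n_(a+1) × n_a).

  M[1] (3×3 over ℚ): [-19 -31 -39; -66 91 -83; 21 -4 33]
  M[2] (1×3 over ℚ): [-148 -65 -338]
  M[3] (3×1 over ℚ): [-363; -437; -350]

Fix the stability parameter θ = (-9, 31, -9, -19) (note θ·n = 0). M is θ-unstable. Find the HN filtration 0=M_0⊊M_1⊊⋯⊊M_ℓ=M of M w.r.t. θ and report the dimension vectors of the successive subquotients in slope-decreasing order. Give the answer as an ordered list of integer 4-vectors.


Interval decomposition of M: I[1,2]^2, I[1,4], I[4,4]^2.
HN type (ℓ=4): μ^(1)=31; μ^(2)=1; μ^(3)=-9; μ^(4)=-19

((0, 2, 0, 0); (0, 1, 1, 1); (3, 0, 0, 0); (0, 0, 0, 2))


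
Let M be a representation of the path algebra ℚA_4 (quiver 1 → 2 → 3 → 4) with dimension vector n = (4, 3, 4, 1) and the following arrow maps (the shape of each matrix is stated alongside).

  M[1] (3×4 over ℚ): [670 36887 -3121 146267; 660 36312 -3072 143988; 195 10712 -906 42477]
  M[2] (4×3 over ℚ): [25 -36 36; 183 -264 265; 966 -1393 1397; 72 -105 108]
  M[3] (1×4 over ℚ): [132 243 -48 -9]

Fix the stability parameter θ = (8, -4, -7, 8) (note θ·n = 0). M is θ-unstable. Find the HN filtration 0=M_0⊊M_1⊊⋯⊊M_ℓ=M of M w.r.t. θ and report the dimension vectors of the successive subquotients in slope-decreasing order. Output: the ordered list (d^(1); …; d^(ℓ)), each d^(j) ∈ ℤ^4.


Via rank(M_{q-1}∘⋯∘M_p): M ≅ I[1,1]^2, I[1,3], I[1,4], I[2,3], I[3,3].
μ_θ-semistable layers: μ^(1)=8; μ^(2)=-1; μ^(3)=-11/2; μ^(4)=-7

((2, 0, 0, 1); (2, 2, 2, 0); (0, 1, 1, 0); (0, 0, 1, 0))


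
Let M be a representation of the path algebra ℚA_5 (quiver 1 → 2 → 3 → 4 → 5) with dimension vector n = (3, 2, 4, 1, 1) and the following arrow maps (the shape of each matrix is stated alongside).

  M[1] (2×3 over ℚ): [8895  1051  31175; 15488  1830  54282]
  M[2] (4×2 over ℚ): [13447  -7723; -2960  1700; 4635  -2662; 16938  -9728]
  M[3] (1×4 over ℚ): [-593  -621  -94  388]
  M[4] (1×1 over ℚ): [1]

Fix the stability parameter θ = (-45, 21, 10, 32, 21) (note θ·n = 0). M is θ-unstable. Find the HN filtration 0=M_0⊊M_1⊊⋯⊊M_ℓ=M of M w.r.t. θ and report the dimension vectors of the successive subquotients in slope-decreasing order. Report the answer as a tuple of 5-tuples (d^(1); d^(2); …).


Interval decomposition of M: I[1,1], I[1,3], I[1,5], I[3,3]^2.
HN type (ℓ=4): μ^(1)=53/2; μ^(2)=31/2; μ^(3)=10; μ^(4)=-45

((0, 0, 0, 1, 1); (0, 2, 2, 0, 0); (0, 0, 2, 0, 0); (3, 0, 0, 0, 0))


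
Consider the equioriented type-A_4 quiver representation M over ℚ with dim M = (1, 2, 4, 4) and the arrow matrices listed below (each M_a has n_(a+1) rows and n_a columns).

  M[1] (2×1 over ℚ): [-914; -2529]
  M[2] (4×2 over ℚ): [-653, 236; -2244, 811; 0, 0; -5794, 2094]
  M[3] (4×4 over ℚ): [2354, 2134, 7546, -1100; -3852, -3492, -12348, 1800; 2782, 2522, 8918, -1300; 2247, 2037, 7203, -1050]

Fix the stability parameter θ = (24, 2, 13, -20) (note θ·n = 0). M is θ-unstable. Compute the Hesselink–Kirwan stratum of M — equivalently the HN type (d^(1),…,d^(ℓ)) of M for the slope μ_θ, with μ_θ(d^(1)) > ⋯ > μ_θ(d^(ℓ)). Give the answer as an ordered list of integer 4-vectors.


Barcode: M ≅ I[1,4], I[2,3], I[3,3]^2, I[4,4]^3. HN layers by μ_θ (4 steps, strictly decreasing):
  μ^(1)=13; μ^(2)=19/4; μ^(3)=2; μ^(4)=-20

((0, 0, 3, 0); (1, 1, 1, 1); (0, 1, 0, 0); (0, 0, 0, 3))


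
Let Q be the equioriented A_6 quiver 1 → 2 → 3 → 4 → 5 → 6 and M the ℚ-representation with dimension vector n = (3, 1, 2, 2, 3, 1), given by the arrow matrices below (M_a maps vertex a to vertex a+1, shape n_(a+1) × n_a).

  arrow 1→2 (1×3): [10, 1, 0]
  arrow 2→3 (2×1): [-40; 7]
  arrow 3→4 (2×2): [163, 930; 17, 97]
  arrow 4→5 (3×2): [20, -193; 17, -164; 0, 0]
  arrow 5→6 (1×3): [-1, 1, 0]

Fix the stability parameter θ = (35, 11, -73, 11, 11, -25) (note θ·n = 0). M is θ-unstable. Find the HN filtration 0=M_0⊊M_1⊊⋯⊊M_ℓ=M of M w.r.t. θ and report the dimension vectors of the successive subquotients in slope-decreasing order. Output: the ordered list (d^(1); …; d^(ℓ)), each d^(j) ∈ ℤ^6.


Via rank(M_{q-1}∘⋯∘M_p): M ≅ I[1,1]^2, I[1,6], I[3,5], I[5,5].
μ_θ-semistable layers: μ^(1)=35; μ^(2)=11; μ^(3)=-1; μ^(4)=-9; μ^(5)=-73

((2, 0, 0, 0, 0, 0); (0, 0, 0, 1, 2, 0); (0, 0, 0, 1, 1, 1); (1, 1, 1, 0, 0, 0); (0, 0, 1, 0, 0, 0))


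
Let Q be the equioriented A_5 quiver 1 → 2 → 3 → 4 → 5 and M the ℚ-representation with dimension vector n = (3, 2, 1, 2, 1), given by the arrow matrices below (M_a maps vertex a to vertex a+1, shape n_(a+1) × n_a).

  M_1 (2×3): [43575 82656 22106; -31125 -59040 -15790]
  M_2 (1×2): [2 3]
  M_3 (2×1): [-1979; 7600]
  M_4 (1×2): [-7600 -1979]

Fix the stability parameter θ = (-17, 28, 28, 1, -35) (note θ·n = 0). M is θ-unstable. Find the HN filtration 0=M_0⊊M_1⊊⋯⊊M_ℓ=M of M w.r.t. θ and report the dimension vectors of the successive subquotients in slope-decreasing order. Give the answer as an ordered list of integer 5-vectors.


Barcode: M ≅ I[1,1]^2, I[1,4], I[2,2], I[4,5]. HN layers by μ_θ (3 steps, strictly decreasing):
  μ^(1)=28; μ^(2)=19; μ^(3)=-17

((0, 1, 0, 0, 0); (0, 1, 1, 1, 0); (3, 0, 0, 1, 1))


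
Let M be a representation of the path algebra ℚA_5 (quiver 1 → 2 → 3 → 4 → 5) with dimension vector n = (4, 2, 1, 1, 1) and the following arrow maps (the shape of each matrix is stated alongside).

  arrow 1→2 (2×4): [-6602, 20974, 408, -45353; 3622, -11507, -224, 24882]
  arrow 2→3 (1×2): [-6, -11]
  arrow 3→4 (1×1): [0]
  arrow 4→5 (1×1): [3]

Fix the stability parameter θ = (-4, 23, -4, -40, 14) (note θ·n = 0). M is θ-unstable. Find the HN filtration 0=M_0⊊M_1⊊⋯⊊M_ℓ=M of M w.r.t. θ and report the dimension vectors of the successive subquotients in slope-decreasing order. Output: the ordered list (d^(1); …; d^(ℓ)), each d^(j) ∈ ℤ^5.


Barcode: M ≅ I[1,1]^2, I[1,2], I[1,3], I[4,5]. HN layers by μ_θ (5 steps, strictly decreasing):
  μ^(1)=23; μ^(2)=14; μ^(3)=19/2; μ^(4)=-4; μ^(5)=-40

((0, 1, 0, 0, 0); (0, 0, 0, 0, 1); (0, 1, 1, 0, 0); (4, 0, 0, 0, 0); (0, 0, 0, 1, 0))


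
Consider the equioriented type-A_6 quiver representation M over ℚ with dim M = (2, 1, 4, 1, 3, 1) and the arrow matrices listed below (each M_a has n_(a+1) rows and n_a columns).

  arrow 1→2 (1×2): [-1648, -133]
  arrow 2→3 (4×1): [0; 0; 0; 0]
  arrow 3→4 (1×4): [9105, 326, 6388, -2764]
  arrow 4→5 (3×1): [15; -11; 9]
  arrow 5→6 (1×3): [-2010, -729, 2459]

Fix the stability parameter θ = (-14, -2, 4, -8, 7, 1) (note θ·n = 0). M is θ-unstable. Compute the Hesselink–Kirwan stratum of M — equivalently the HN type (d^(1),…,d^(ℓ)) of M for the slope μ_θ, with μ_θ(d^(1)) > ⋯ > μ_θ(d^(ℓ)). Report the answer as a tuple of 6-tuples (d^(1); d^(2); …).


Interval decomposition of M: I[1,1], I[1,2], I[3,3]^3, I[3,5], I[5,5], I[5,6].
HN type (ℓ=4): μ^(1)=7; μ^(2)=4; μ^(3)=-2; μ^(4)=-14

((0, 0, 0, 0, 2, 0); (0, 0, 3, 0, 1, 1); (0, 1, 1, 1, 0, 0); (2, 0, 0, 0, 0, 0))


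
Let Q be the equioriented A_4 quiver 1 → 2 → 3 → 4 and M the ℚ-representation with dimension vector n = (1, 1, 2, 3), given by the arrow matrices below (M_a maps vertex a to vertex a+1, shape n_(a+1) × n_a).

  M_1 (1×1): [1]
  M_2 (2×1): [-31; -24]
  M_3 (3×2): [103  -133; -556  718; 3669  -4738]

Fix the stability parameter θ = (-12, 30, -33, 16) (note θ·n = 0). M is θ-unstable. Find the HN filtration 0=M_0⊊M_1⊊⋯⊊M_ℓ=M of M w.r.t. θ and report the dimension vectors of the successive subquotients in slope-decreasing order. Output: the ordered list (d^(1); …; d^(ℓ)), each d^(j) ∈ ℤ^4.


Barcode: M ≅ I[1,4], I[3,4], I[4,4]. HN layers by μ_θ (4 steps, strictly decreasing):
  μ^(1)=16; μ^(2)=-3/2; μ^(3)=-12; μ^(4)=-33

((0, 0, 0, 3); (0, 1, 1, 0); (1, 0, 0, 0); (0, 0, 1, 0))


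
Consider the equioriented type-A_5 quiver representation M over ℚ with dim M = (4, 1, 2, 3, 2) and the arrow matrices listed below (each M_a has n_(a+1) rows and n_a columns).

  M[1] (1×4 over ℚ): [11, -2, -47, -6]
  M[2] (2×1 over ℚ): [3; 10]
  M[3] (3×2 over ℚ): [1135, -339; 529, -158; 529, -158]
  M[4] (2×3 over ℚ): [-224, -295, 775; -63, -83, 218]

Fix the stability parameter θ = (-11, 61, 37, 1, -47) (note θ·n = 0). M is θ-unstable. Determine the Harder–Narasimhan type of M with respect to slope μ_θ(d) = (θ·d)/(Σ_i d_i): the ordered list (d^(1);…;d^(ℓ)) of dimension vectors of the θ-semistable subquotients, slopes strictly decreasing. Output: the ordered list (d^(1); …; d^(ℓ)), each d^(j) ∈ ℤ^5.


Interval decomposition of M: I[1,1]^3, I[1,4], I[3,5], I[4,5].
HN type (ℓ=4): μ^(1)=33; μ^(2)=-3; μ^(3)=-11; μ^(4)=-23

((0, 1, 1, 1, 0); (0, 0, 1, 1, 1); (4, 0, 0, 0, 0); (0, 0, 0, 1, 1))


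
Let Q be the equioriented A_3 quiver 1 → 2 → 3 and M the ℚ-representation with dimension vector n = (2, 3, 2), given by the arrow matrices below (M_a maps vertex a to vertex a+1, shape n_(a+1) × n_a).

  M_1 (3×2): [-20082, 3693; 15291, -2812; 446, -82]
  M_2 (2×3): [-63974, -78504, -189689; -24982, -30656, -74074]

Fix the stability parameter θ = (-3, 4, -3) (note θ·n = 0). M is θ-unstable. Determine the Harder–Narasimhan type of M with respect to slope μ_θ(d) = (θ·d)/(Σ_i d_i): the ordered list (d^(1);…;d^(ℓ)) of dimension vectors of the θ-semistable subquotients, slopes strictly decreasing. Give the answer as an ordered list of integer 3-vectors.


Interval decomposition of M: I[1,3]^2, I[2,2].
HN type (ℓ=3): μ^(1)=4; μ^(2)=1/2; μ^(3)=-3

((0, 1, 0); (0, 2, 2); (2, 0, 0))


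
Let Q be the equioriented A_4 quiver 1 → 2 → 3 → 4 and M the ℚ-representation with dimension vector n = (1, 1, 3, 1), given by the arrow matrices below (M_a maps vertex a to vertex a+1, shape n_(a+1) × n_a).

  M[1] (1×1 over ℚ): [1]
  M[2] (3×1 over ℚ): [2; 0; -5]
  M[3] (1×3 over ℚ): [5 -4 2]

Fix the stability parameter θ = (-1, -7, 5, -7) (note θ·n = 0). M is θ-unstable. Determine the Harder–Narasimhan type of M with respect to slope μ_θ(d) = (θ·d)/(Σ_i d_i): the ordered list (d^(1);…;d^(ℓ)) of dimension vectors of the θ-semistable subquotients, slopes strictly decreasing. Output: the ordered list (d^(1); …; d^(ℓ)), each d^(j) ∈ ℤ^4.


Barcode: M ≅ I[1,3], I[3,3], I[3,4]. HN layers by μ_θ (3 steps, strictly decreasing):
  μ^(1)=5; μ^(2)=-1; μ^(3)=-4

((0, 0, 2, 0); (0, 0, 1, 1); (1, 1, 0, 0))


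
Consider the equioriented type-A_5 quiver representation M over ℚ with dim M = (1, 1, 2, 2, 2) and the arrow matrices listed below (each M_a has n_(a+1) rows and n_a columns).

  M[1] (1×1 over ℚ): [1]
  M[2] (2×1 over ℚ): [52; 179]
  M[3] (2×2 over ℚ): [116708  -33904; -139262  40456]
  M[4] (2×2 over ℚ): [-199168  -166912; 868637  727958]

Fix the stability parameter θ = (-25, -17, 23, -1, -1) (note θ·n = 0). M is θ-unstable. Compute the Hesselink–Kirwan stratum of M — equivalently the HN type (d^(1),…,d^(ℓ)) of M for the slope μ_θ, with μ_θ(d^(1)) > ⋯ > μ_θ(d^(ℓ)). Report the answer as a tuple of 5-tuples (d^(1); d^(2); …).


Interval decomposition of M: I[1,3], I[3,4], I[4,5], I[5,5].
HN type (ℓ=5): μ^(1)=23; μ^(2)=11; μ^(3)=-1; μ^(4)=-17; μ^(5)=-25

((0, 0, 1, 0, 0); (0, 0, 1, 1, 0); (0, 0, 0, 1, 2); (0, 1, 0, 0, 0); (1, 0, 0, 0, 0))


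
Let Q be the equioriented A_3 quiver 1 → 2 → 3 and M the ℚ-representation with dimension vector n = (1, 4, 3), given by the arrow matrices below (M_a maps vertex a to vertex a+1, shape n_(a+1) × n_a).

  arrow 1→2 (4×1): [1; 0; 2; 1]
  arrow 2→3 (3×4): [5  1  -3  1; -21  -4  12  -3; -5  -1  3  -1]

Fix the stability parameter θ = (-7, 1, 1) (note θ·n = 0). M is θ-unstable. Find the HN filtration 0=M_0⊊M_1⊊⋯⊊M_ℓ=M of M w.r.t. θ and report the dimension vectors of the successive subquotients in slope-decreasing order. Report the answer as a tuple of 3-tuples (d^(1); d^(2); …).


Interval decomposition of M: I[1,2], I[2,2], I[2,3]^2, I[3,3].
HN type (ℓ=2): μ^(1)=1; μ^(2)=-7

((0, 4, 3); (1, 0, 0))


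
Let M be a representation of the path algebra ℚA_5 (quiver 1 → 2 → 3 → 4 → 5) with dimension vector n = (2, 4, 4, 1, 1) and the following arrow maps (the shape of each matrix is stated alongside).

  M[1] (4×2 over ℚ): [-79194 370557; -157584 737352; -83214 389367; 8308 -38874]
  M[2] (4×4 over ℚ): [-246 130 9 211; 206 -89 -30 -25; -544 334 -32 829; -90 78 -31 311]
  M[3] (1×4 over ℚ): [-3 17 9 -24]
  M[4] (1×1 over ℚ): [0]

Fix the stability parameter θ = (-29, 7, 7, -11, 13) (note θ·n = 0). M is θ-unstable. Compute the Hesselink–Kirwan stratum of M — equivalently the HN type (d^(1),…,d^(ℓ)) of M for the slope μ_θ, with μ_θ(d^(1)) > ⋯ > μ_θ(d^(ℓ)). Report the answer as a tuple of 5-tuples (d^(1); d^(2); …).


Interval decomposition of M: I[1,1], I[1,4], I[2,3]^3, I[5,5].
HN type (ℓ=4): μ^(1)=13; μ^(2)=7; μ^(3)=1; μ^(4)=-29

((0, 0, 0, 0, 1); (0, 3, 3, 0, 0); (0, 1, 1, 1, 0); (2, 0, 0, 0, 0))


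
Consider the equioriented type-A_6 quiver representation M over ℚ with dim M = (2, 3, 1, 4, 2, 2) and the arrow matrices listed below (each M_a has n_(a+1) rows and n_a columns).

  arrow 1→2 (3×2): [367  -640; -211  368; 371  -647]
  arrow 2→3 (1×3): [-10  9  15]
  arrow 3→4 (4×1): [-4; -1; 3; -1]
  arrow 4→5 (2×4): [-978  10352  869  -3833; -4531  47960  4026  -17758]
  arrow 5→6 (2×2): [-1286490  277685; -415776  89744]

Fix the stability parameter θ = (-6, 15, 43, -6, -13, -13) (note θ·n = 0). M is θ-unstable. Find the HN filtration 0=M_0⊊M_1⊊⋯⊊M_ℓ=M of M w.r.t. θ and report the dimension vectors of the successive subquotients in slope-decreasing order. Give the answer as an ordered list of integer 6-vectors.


Barcode: M ≅ I[1,2], I[1,4], I[2,2], I[4,4], I[4,5], I[4,6], I[6,6]. HN layers by μ_θ (6 steps, strictly decreasing):
  μ^(1)=37/2; μ^(2)=15; μ^(3)=-6; μ^(4)=-19/2; μ^(5)=-32/3; μ^(6)=-13

((0, 0, 1, 1, 0, 0); (0, 3, 0, 0, 0, 0); (2, 0, 0, 1, 0, 0); (0, 0, 0, 1, 1, 0); (0, 0, 0, 1, 1, 1); (0, 0, 0, 0, 0, 1))


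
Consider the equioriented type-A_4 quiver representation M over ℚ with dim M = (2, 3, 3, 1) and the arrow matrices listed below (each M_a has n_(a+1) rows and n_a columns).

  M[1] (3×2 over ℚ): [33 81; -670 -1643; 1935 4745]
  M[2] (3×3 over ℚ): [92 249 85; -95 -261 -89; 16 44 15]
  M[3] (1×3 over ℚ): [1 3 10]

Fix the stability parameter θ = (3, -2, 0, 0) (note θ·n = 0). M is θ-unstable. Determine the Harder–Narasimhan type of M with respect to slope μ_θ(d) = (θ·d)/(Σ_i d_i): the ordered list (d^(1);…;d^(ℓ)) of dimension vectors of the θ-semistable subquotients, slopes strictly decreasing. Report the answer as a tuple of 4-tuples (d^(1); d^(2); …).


Via rank(M_{q-1}∘⋯∘M_p): M ≅ I[1,3], I[1,4], I[2,3].
μ_θ-semistable layers: μ^(1)=1/3; μ^(2)=1/4; μ^(3)=0; μ^(4)=-2

((1, 1, 1, 0); (1, 1, 1, 1); (0, 0, 1, 0); (0, 1, 0, 0))


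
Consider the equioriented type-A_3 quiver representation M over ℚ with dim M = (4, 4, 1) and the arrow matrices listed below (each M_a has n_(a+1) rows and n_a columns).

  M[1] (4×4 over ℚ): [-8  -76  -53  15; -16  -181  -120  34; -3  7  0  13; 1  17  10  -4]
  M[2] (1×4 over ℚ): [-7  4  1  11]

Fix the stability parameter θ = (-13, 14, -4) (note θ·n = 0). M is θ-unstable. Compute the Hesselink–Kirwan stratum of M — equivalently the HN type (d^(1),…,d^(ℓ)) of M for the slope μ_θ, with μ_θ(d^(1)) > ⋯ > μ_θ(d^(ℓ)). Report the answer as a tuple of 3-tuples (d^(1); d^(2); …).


Interval decomposition of M: I[1,2]^3, I[1,3].
HN type (ℓ=3): μ^(1)=14; μ^(2)=5; μ^(3)=-13

((0, 3, 0); (0, 1, 1); (4, 0, 0))


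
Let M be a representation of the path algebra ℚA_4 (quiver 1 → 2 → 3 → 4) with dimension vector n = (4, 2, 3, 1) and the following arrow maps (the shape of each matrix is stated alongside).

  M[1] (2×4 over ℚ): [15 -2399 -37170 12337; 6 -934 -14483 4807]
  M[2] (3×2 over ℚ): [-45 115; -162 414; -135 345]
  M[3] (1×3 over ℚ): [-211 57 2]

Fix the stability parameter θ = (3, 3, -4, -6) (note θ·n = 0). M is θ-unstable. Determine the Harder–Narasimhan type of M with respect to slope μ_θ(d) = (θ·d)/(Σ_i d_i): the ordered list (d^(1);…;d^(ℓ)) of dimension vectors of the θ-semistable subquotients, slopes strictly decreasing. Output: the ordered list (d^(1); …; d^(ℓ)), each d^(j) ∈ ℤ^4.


Interval decomposition of M: I[1,1]^2, I[1,2], I[1,4], I[3,3]^2.
HN type (ℓ=3): μ^(1)=3; μ^(2)=-1; μ^(3)=-4

((3, 1, 0, 0); (1, 1, 1, 1); (0, 0, 2, 0))


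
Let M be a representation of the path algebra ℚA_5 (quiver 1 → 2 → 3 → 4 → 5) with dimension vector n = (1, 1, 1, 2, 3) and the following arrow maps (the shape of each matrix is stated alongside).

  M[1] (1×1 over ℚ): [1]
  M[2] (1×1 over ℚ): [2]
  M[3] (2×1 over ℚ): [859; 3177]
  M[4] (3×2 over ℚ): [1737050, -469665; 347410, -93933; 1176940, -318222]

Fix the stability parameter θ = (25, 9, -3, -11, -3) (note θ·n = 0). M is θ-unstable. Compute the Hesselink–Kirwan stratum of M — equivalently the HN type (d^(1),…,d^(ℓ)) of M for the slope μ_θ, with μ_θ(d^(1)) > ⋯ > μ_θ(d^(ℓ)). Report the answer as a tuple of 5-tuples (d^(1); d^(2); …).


Interval decomposition of M: I[1,5], I[4,4], I[5,5]^2.
HN type (ℓ=3): μ^(1)=17/5; μ^(2)=-3; μ^(3)=-11

((1, 1, 1, 1, 1); (0, 0, 0, 0, 2); (0, 0, 0, 1, 0))


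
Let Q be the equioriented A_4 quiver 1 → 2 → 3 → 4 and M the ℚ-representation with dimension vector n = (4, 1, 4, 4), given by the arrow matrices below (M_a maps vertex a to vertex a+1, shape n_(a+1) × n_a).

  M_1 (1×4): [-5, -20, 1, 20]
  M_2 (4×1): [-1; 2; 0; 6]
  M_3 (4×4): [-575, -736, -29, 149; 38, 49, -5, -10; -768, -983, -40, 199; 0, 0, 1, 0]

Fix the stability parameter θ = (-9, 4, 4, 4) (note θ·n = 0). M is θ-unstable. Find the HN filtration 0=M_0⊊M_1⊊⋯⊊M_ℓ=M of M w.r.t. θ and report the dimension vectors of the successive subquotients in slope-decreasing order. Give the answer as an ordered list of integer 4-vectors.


Via rank(M_{q-1}∘⋯∘M_p): M ≅ I[1,1]^3, I[1,4], I[3,4]^3.
μ_θ-semistable layers: μ^(1)=4; μ^(2)=-9

((0, 1, 4, 4); (4, 0, 0, 0))
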